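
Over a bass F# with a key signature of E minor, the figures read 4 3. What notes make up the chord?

The written figures 4 3 are shorthand for 6/4/3: the 6 is implied.
A third above F# in this key is A.
A fourth above F# in this key is B.
A sixth above F# in this key is D.
Together with the bass F#, this spells B minor seventh in second inversion.

F#, A, B, D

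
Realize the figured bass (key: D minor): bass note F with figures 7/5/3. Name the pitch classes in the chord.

A third above F in this key is A.
A fifth above F in this key is C.
A seventh above F in this key is E.
Together with the bass F, this spells F major seventh in root position.

F, A, C, E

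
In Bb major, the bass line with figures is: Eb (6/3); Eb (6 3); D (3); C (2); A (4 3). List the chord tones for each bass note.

Eb, G, C | Eb, G, C | D, F, A | C, D, F, A | A, C, D, F

Eb (6/3): Eb, G, C.
Eb (6/3): Eb, G, C.
D (5/3): D, F, A.
C (6/4/2): C, D, F, A.
A (6/4/3): A, C, D, F.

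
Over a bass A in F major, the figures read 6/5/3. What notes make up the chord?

A third above A in this key is C.
A fifth above A in this key is E.
A sixth above A in this key is F.
Together with the bass A, this spells F major seventh in first inversion.

A, C, E, F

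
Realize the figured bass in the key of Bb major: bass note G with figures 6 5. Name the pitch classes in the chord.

The written figures 6 5 are shorthand for 6/5/3: the 3 is implied.
A third above G in this key is Bb.
A fifth above G in this key is D.
A sixth above G in this key is Eb.
Together with the bass G, this spells Eb major seventh in first inversion.

G, Bb, D, Eb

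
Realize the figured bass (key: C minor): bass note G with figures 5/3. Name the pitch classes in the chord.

G, Bb, D

A third above G in this key is Bb.
A fifth above G in this key is D.
Together with the bass G, this spells G minor in root position.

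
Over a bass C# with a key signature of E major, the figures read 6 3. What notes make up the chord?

C#, E, A

A third above C# in this key is E.
A sixth above C# in this key is A.
Together with the bass C#, this spells A major in first inversion.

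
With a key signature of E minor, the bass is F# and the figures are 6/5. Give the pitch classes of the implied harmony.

F#, A, C, D

The written figures 6/5 are shorthand for 6/5/3: the 3 is implied.
A third above F# in this key is A.
A fifth above F# in this key is C.
A sixth above F# in this key is D.
Together with the bass F#, this spells D dominant seventh in first inversion.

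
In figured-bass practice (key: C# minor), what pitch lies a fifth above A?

E

Counting 4 letter steps above A lands on E; in C# minor, that letter is E.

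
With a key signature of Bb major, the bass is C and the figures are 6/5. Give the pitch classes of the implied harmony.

C, Eb, G, A

The written figures 6/5 are shorthand for 6/5/3: the 3 is implied.
A third above C in this key is Eb.
A fifth above C in this key is G.
A sixth above C in this key is A.
Together with the bass C, this spells A half-diminished seventh in first inversion.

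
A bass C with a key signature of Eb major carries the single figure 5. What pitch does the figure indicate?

G

Counting 4 letter steps above C lands on G; in Eb major, that letter is G.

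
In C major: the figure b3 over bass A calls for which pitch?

Counting 2 letter steps above A lands on C; in C major, that letter is C.
The b3 figure lowers it a semitone, giving Cb.

Cb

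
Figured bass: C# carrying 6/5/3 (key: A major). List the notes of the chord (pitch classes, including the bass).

A third above C# in this key is E.
A fifth above C# in this key is G#.
A sixth above C# in this key is A.
Together with the bass C#, this spells A major seventh in first inversion.

C#, E, G#, A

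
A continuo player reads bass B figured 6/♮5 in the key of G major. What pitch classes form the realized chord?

B, D, F, G

The written figures 6/♮5 are shorthand for 6/5/3: the 3 is implied.
A third above B in this key is D.
A fifth above B in this key is F#, made natural (F) by the ♮ figure.
A sixth above B in this key is G.
Together with the bass B, this spells G dominant seventh in first inversion.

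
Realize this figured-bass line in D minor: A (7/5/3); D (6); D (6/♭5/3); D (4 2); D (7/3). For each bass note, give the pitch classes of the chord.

A, C, E, G | D, F, Bb | D, F, Ab, Bb | D, E, G, Bb | D, F, A, C

A (7/5/3): A, C, E, G.
D (6/3): D, F, Bb.
D (6/b5/3): D, F, Ab, Bb.
D (6/4/2): D, E, G, Bb.
D (7/5/3): D, F, A, C.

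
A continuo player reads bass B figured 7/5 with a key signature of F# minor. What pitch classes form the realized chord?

The written figures 7/5 are shorthand for 7/5/3: the 3 is implied.
A third above B in this key is D.
A fifth above B in this key is F#.
A seventh above B in this key is A.
Together with the bass B, this spells B minor seventh in root position.

B, D, F#, A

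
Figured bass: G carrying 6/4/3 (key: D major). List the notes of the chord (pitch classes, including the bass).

A third above G in this key is B.
A fourth above G in this key is C#.
A sixth above G in this key is E.
Together with the bass G, this spells C# half-diminished seventh in second inversion.

G, B, C#, E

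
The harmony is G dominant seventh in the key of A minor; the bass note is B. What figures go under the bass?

6/5

B is the third of G dominant seventh, so the chord is in first inversion.
A seventh chord in first inversion is figured 6/5/3, conventionally abbreviated 6/5.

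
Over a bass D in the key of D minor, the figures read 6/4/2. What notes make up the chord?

A second above D in this key is E.
A fourth above D in this key is G.
A sixth above D in this key is Bb.
Together with the bass D, this spells E half-diminished seventh in third inversion.

D, E, G, Bb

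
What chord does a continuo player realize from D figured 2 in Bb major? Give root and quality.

The figures 2 indicate a seventh chord in third inversion.
In third inversion the root lies a second above the bass: a second above D in Bb major is Eb.
The chord tones are D, Eb, G, Bb, giving Eb major seventh.

Eb major seventh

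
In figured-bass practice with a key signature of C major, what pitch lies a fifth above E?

B

Counting 4 letter steps above E lands on B; in C major, that letter is B.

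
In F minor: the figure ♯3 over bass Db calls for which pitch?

F#

Counting 2 letter steps above Db lands on F; in F minor, that letter is F.
The #3 figure raises it a semitone, giving F#.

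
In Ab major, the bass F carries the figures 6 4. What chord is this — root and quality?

The figures 6 4 indicate a triad in second inversion.
In second inversion the root lies a fourth above the bass: a fourth above F in Ab major is Bb.
The chord tones are F, Bb, Db, giving Bb minor.

Bb minor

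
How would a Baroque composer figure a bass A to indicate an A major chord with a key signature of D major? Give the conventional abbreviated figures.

no figures

A is the root of A major, so the chord is in root position.
A triad in root position is figured 5/3, conventionally abbreviated (no figures — root-position triad).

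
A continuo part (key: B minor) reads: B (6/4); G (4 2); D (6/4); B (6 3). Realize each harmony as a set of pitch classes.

B (6/4): B, E, G.
G (6/4/2): G, A, C#, E.
D (6/4): D, G, B.
B (6/3): B, D, G.

B, E, G | G, A, C#, E | D, G, B | B, D, G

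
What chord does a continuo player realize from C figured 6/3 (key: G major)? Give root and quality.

The figures 6/3 indicate a triad in first inversion.
In first inversion the root lies a sixth above the bass: a sixth above C in G major is A.
The chord tones are C, E, A, giving A minor.

A minor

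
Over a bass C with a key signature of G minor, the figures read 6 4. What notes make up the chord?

A fourth above C in this key is F.
A sixth above C in this key is A.
Together with the bass C, this spells F major in second inversion.

C, F, A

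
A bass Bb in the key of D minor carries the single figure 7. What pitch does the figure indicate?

Counting 6 letter steps above Bb lands on A; in D minor, that letter is A.

A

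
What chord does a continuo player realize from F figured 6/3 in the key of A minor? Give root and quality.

D minor

The figures 6/3 indicate a triad in first inversion.
In first inversion the root lies a sixth above the bass: a sixth above F in A minor is D.
The chord tones are F, A, D, giving D minor.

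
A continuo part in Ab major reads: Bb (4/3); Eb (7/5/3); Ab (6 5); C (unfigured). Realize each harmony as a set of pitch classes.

Bb (6/4/3): Bb, Db, Eb, G.
Eb (7/5/3): Eb, G, Bb, Db.
Ab (6/5/3): Ab, C, Eb, F.
C (5/3): C, Eb, G.

Bb, Db, Eb, G | Eb, G, Bb, Db | Ab, C, Eb, F | C, Eb, G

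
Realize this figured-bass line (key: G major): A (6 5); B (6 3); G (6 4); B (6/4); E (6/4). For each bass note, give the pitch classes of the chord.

A, C, E, F# | B, D, G | G, C, E | B, E, G | E, A, C

A (6/5/3): A, C, E, F#.
B (6/3): B, D, G.
G (6/4): G, C, E.
B (6/4): B, E, G.
E (6/4): E, A, C.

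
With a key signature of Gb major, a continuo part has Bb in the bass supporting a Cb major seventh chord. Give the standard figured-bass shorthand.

4/2

Bb is the seventh of Cb major seventh, so the chord is in third inversion.
A seventh chord in third inversion is figured 6/4/2, conventionally abbreviated 4/2.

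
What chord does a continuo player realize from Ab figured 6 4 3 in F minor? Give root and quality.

Db major seventh

The figures 6 4 3 indicate a seventh chord in second inversion.
In second inversion the root lies a fourth above the bass: a fourth above Ab in F minor is Db.
The chord tones are Ab, C, Db, F, giving Db major seventh.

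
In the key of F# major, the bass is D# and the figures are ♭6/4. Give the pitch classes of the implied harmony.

D#, G#, Bb

A fourth above D# in this key is G#.
A sixth above D# in this key is B, lowered to Bb by the flat.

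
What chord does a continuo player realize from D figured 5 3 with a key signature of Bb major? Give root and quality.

The figures 5 3 indicate a triad in root position.
In root position the bass is the root, so the root is D.
The chord tones are D, F, A, giving D minor.

D minor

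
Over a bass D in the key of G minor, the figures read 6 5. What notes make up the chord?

The written figures 6 5 are shorthand for 6/5/3: the 3 is implied.
A third above D in this key is F.
A fifth above D in this key is A.
A sixth above D in this key is Bb.
Together with the bass D, this spells Bb major seventh in first inversion.

D, F, A, Bb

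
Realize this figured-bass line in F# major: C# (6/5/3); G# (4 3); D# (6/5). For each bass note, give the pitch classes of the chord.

C# (6/5/3): C#, E#, G#, A#.
G# (6/4/3): G#, B, C#, E#.
D# (6/5/3): D#, F#, A#, B.

C#, E#, G#, A# | G#, B, C#, E# | D#, F#, A#, B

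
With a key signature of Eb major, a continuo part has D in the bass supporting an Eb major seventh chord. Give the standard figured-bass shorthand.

D is the seventh of Eb major seventh, so the chord is in third inversion.
A seventh chord in third inversion is figured 6/4/2, conventionally abbreviated 4/2.

4/2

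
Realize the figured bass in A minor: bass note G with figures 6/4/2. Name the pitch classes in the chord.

A second above G in this key is A.
A fourth above G in this key is C.
A sixth above G in this key is E.
Together with the bass G, this spells A minor seventh in third inversion.

G, A, C, E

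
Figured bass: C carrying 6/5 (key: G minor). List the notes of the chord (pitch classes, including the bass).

C, Eb, G, A

The written figures 6/5 are shorthand for 6/5/3: the 3 is implied.
A third above C in this key is Eb.
A fifth above C in this key is G.
A sixth above C in this key is A.
Together with the bass C, this spells A half-diminished seventh in first inversion.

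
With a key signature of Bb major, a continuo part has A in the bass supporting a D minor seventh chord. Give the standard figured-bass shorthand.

4/3

A is the fifth of D minor seventh, so the chord is in second inversion.
A seventh chord in second inversion is figured 6/4/3, conventionally abbreviated 4/3.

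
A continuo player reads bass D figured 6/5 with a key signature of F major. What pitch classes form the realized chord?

D, F, A, Bb

The written figures 6/5 are shorthand for 6/5/3: the 3 is implied.
A third above D in this key is F.
A fifth above D in this key is A.
A sixth above D in this key is Bb.
Together with the bass D, this spells Bb major seventh in first inversion.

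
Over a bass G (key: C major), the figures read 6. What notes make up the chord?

G, B, E

The written figures 6 are shorthand for 6/3: the 3 is implied.
A third above G in this key is B.
A sixth above G in this key is E.
Together with the bass G, this spells E minor in first inversion.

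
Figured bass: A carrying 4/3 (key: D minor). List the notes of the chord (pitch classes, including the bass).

The written figures 4/3 are shorthand for 6/4/3: the 6 is implied.
A third above A in this key is C.
A fourth above A in this key is D.
A sixth above A in this key is F.
Together with the bass A, this spells D minor seventh in second inversion.

A, C, D, F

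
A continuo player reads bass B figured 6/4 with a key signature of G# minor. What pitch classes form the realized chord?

A fourth above B in this key is E.
A sixth above B in this key is G#.
Together with the bass B, this spells E major in second inversion.

B, E, G#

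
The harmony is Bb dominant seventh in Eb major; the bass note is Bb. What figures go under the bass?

7

Bb is the root of Bb dominant seventh, so the chord is in root position.
A seventh chord in root position is figured 7/5/3, conventionally abbreviated 7.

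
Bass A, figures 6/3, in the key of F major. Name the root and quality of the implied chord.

F major

The figures 6/3 indicate a triad in first inversion.
In first inversion the root lies a sixth above the bass: a sixth above A in F major is F.
The chord tones are A, C, F, giving F major.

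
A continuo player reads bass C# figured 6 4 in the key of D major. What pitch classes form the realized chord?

C#, F#, A

A fourth above C# in this key is F#.
A sixth above C# in this key is A.
Together with the bass C#, this spells F# minor in second inversion.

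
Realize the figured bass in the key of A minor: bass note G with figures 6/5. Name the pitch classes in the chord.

G, B, D, E

The written figures 6/5 are shorthand for 6/5/3: the 3 is implied.
A third above G in this key is B.
A fifth above G in this key is D.
A sixth above G in this key is E.
Together with the bass G, this spells E minor seventh in first inversion.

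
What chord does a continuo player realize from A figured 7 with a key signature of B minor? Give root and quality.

A dominant seventh

The figures 7 indicate a seventh chord in root position.
In root position the bass is the root, so the root is A.
The chord tones are A, C#, E, G, giving A dominant seventh.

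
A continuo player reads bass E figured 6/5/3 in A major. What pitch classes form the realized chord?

A third above E in this key is G#.
A fifth above E in this key is B.
A sixth above E in this key is C#.
Together with the bass E, this spells C# minor seventh in first inversion.

E, G#, B, C#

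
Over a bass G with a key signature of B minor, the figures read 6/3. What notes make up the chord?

G, B, E

A third above G in this key is B.
A sixth above G in this key is E.
Together with the bass G, this spells E minor in first inversion.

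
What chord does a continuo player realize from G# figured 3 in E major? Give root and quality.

The figures 3 indicate a triad in root position.
In root position the bass is the root, so the root is G#.
The chord tones are G#, B, D#, giving G# minor.

G# minor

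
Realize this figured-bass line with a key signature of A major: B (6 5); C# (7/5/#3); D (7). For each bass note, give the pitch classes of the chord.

B (6/5/3): B, D, F#, G#.
C# (7/5/#3): C#, E#, G#, B.
D (7/5/3): D, F#, A, C#.

B, D, F#, G# | C#, E#, G#, B | D, F#, A, C#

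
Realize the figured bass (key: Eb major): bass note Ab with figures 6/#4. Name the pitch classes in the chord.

Ab, D#, F

A fourth above Ab in this key is D, raised to D# by the sharp.
A sixth above Ab in this key is F.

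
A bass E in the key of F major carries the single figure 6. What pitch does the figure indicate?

Counting 5 letter steps above E lands on C; in F major, that letter is C.

C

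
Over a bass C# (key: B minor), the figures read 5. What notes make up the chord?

The written figures 5 are shorthand for 5/3: the 3 is implied.
A third above C# in this key is E.
A fifth above C# in this key is G.
Together with the bass C#, this spells C# diminished in root position.

C#, E, G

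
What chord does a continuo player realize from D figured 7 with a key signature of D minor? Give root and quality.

D minor seventh

The figures 7 indicate a seventh chord in root position.
In root position the bass is the root, so the root is D.
The chord tones are D, F, A, C, giving D minor seventh.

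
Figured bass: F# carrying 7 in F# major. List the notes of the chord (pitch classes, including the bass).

The written figures 7 are shorthand for 7/5/3: the 5/3 are implied.
A third above F# in this key is A#.
A fifth above F# in this key is C#.
A seventh above F# in this key is E#.
Together with the bass F#, this spells F# major seventh in root position.

F#, A#, C#, E#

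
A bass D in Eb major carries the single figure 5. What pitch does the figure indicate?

Counting 4 letter steps above D lands on A; in Eb major, that letter is Ab.

Ab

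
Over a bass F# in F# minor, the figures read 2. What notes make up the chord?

The written figures 2 are shorthand for 6/4/2: the 6/4 are implied.
A second above F# in this key is G#.
A fourth above F# in this key is B.
A sixth above F# in this key is D.
Together with the bass F#, this spells G# half-diminished seventh in third inversion.

F#, G#, B, D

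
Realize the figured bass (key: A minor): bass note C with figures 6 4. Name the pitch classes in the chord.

A fourth above C in this key is F.
A sixth above C in this key is A.
Together with the bass C, this spells F major in second inversion.

C, F, A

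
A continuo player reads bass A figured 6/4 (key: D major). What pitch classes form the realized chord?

A, D, F#

A fourth above A in this key is D.
A sixth above A in this key is F#.
Together with the bass A, this spells D major in second inversion.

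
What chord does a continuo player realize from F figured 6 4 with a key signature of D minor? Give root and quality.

Bb major

The figures 6 4 indicate a triad in second inversion.
In second inversion the root lies a fourth above the bass: a fourth above F in D minor is Bb.
The chord tones are F, Bb, D, giving Bb major.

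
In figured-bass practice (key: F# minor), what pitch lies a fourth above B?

E

Counting 3 letter steps above B lands on E; in F# minor, that letter is E.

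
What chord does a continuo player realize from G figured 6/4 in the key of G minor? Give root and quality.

C minor

The figures 6/4 indicate a triad in second inversion.
In second inversion the root lies a fourth above the bass: a fourth above G in G minor is C.
The chord tones are G, C, Eb, giving C minor.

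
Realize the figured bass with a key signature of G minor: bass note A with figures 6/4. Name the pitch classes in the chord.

A, D, F

A fourth above A in this key is D.
A sixth above A in this key is F.
Together with the bass A, this spells D minor in second inversion.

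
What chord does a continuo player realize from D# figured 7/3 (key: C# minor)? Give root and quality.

D# half-diminished seventh

The figures 7/3 indicate a seventh chord in root position.
In root position the bass is the root, so the root is D#.
The chord tones are D#, F#, A, C#, giving D# half-diminished seventh.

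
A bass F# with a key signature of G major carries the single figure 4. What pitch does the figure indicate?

B

Counting 3 letter steps above F# lands on B; in G major, that letter is B.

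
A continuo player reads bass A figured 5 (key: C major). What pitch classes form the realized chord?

A, C, E

The written figures 5 are shorthand for 5/3: the 3 is implied.
A third above A in this key is C.
A fifth above A in this key is E.
Together with the bass A, this spells A minor in root position.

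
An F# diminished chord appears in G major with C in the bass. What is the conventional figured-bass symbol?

6/4

C is the fifth of F# diminished, so the chord is in second inversion.
A triad in second inversion is figured 6/4, conventionally abbreviated 6/4.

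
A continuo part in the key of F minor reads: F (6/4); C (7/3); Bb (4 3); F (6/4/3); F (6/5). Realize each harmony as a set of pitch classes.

F, Bb, Db | C, Eb, G, Bb | Bb, Db, Eb, G | F, Ab, Bb, Db | F, Ab, C, Db

F (6/4): F, Bb, Db.
C (7/5/3): C, Eb, G, Bb.
Bb (6/4/3): Bb, Db, Eb, G.
F (6/4/3): F, Ab, Bb, Db.
F (6/5/3): F, Ab, C, Db.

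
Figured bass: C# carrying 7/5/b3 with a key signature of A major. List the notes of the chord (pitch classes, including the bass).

C#, Eb, G#, B

A third above C# in this key is E, lowered to Eb by the flat.
A fifth above C# in this key is G#.
A seventh above C# in this key is B.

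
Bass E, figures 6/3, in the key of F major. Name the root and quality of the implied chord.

The figures 6/3 indicate a triad in first inversion.
In first inversion the root lies a sixth above the bass: a sixth above E in F major is C.
The chord tones are E, G, C, giving C major.

C major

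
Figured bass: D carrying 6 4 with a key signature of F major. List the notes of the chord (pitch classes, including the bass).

A fourth above D in this key is G.
A sixth above D in this key is Bb.
Together with the bass D, this spells G minor in second inversion.

D, G, Bb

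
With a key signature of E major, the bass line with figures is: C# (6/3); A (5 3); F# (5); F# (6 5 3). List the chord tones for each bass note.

C#, E, A | A, C#, E | F#, A, C# | F#, A, C#, D#

C# (6/3): C#, E, A.
A (5/3): A, C#, E.
F# (5/3): F#, A, C#.
F# (6/5/3): F#, A, C#, D#.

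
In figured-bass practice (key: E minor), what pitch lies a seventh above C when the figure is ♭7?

Counting 6 letter steps above C lands on B; in E minor, that letter is B.
The b7 figure lowers it a semitone, giving Bb.

Bb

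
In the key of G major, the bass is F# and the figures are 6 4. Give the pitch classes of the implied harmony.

F#, B, D

A fourth above F# in this key is B.
A sixth above F# in this key is D.
Together with the bass F#, this spells B minor in second inversion.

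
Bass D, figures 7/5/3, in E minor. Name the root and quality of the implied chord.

The figures 7/5/3 indicate a seventh chord in root position.
In root position the bass is the root, so the root is D.
The chord tones are D, F#, A, C, giving D dominant seventh.

D dominant seventh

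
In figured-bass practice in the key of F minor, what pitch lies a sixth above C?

Ab

Counting 5 letter steps above C lands on A; in F minor, that letter is Ab.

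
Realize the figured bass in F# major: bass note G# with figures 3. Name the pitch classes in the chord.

The written figures 3 are shorthand for 5/3: the 5 is implied.
A third above G# in this key is B.
A fifth above G# in this key is D#.
Together with the bass G#, this spells G# minor in root position.

G#, B, D#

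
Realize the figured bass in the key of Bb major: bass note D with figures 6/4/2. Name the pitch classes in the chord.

D, Eb, G, Bb

A second above D in this key is Eb.
A fourth above D in this key is G.
A sixth above D in this key is Bb.
Together with the bass D, this spells Eb major seventh in third inversion.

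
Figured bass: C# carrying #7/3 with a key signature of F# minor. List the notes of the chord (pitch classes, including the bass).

C#, E, G#, B#

The written figures #7/3 are shorthand for 7/5/3: the 5 is implied.
A third above C# in this key is E.
A fifth above C# in this key is G#.
A seventh above C# in this key is B, raised to B# by the sharp.
Together with the bass C#, this spells C# minor-major seventh in root position.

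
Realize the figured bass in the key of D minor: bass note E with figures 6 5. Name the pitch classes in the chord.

E, G, Bb, C

The written figures 6 5 are shorthand for 6/5/3: the 3 is implied.
A third above E in this key is G.
A fifth above E in this key is Bb.
A sixth above E in this key is C.
Together with the bass E, this spells C dominant seventh in first inversion.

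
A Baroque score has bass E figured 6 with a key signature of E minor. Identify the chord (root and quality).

C major

The figures 6 indicate a triad in first inversion.
In first inversion the root lies a sixth above the bass: a sixth above E in E minor is C.
The chord tones are E, G, C, giving C major.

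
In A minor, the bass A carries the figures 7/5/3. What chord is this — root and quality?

A minor seventh

The figures 7/5/3 indicate a seventh chord in root position.
In root position the bass is the root, so the root is A.
The chord tones are A, C, E, G, giving A minor seventh.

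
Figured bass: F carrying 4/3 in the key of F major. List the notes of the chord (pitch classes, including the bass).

F, A, Bb, D

The written figures 4/3 are shorthand for 6/4/3: the 6 is implied.
A third above F in this key is A.
A fourth above F in this key is Bb.
A sixth above F in this key is D.
Together with the bass F, this spells Bb major seventh in second inversion.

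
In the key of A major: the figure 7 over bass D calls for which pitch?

Counting 6 letter steps above D lands on C; in A major, that letter is C#.

C#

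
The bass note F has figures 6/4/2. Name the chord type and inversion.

seventh chord, third inversion

Intervals of 6/4/2 above the bass form a seventh chord; the bass is the seventh, so this is third inversion.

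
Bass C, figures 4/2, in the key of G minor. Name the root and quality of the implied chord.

The figures 4/2 indicate a seventh chord in third inversion.
In third inversion the root lies a second above the bass: a second above C in G minor is D.
The chord tones are C, D, F, A, giving D minor seventh.

D minor seventh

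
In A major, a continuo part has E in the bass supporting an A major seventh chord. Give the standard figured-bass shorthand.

E is the fifth of A major seventh, so the chord is in second inversion.
A seventh chord in second inversion is figured 6/4/3, conventionally abbreviated 4/3.

4/3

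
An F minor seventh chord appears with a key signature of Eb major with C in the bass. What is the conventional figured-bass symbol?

C is the fifth of F minor seventh, so the chord is in second inversion.
A seventh chord in second inversion is figured 6/4/3, conventionally abbreviated 4/3.

4/3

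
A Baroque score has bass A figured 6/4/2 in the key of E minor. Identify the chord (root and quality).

B minor seventh

The figures 6/4/2 indicate a seventh chord in third inversion.
In third inversion the root lies a second above the bass: a second above A in E minor is B.
The chord tones are A, B, D, F#, giving B minor seventh.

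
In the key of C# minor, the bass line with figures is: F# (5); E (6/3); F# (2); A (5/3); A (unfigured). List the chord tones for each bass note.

F#, A, C# | E, G#, C# | F#, G#, B, D# | A, C#, E | A, C#, E

F# (5/3): F#, A, C#.
E (6/3): E, G#, C#.
F# (6/4/2): F#, G#, B, D#.
A (5/3): A, C#, E.
A (5/3): A, C#, E.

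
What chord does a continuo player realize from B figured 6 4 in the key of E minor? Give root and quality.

The figures 6 4 indicate a triad in second inversion.
In second inversion the root lies a fourth above the bass: a fourth above B in E minor is E.
The chord tones are B, E, G, giving E minor.

E minor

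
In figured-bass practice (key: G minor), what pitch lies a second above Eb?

F

Counting 1 letter step above Eb lands on F; in G minor, that letter is F.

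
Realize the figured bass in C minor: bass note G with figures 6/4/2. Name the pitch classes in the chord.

G, Ab, C, Eb

A second above G in this key is Ab.
A fourth above G in this key is C.
A sixth above G in this key is Eb.
Together with the bass G, this spells Ab major seventh in third inversion.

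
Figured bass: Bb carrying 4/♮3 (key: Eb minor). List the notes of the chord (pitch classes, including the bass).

The written figures 4/♮3 are shorthand for 6/4/3: the 6 is implied.
A third above Bb in this key is Db, made natural (D) by the ♮ figure.
A fourth above Bb in this key is Eb.
A sixth above Bb in this key is Gb.
Together with the bass Bb, this spells Eb minor-major seventh in second inversion.

Bb, D, Eb, Gb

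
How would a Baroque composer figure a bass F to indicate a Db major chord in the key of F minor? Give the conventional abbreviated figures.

F is the third of Db major, so the chord is in first inversion.
A triad in first inversion is figured 6/3, conventionally abbreviated 6.

6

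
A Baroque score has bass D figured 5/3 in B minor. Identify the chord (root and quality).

D major

The figures 5/3 indicate a triad in root position.
In root position the bass is the root, so the root is D.
The chord tones are D, F#, A, giving D major.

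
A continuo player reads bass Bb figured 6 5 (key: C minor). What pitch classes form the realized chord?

The written figures 6 5 are shorthand for 6/5/3: the 3 is implied.
A third above Bb in this key is D.
A fifth above Bb in this key is F.
A sixth above Bb in this key is G.
Together with the bass Bb, this spells G minor seventh in first inversion.

Bb, D, F, G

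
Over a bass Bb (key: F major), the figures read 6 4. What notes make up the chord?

Bb, E, G

A fourth above Bb in this key is E.
A sixth above Bb in this key is G.
Together with the bass Bb, this spells E diminished in second inversion.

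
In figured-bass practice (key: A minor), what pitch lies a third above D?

Counting 2 letter steps above D lands on F; in A minor, that letter is F.

F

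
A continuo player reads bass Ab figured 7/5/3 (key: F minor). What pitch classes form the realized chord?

A third above Ab in this key is C.
A fifth above Ab in this key is Eb.
A seventh above Ab in this key is G.
Together with the bass Ab, this spells Ab major seventh in root position.

Ab, C, Eb, G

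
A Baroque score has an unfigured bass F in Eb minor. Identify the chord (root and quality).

F diminished

An unfigured bass indicates a triad in root position.
In root position the bass is the root, so the root is F.
The chord tones are F, Ab, Cb, giving F diminished.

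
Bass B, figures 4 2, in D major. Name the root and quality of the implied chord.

C# half-diminished seventh

The figures 4 2 indicate a seventh chord in third inversion.
In third inversion the root lies a second above the bass: a second above B in D major is C#.
The chord tones are B, C#, E, G, giving C# half-diminished seventh.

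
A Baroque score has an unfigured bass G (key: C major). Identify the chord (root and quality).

G major

An unfigured bass indicates a triad in root position.
In root position the bass is the root, so the root is G.
The chord tones are G, B, D, giving G major.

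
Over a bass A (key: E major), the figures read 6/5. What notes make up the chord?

A, C#, E, F#

The written figures 6/5 are shorthand for 6/5/3: the 3 is implied.
A third above A in this key is C#.
A fifth above A in this key is E.
A sixth above A in this key is F#.
Together with the bass A, this spells F# minor seventh in first inversion.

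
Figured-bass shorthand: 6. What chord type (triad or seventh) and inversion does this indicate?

6 is shorthand for 6/3.
Intervals of 6/3 above the bass form a triad; the bass is the third, so this is first inversion.

triad, first inversion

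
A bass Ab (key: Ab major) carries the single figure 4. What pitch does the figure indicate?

Counting 3 letter steps above Ab lands on D; in Ab major, that letter is Db.

Db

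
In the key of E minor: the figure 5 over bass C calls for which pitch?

Counting 4 letter steps above C lands on G; in E minor, that letter is G.

G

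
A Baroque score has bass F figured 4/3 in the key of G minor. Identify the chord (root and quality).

The figures 4/3 indicate a seventh chord in second inversion.
In second inversion the root lies a fourth above the bass: a fourth above F in G minor is Bb.
The chord tones are F, A, Bb, D, giving Bb major seventh.

Bb major seventh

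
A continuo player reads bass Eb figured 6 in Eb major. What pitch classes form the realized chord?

Eb, G, C

The written figures 6 are shorthand for 6/3: the 3 is implied.
A third above Eb in this key is G.
A sixth above Eb in this key is C.
Together with the bass Eb, this spells C minor in first inversion.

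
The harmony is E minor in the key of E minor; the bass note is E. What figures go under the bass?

no figures

E is the root of E minor, so the chord is in root position.
A triad in root position is figured 5/3, conventionally abbreviated (no figures — root-position triad).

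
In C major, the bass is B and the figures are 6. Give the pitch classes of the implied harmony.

B, D, G

The written figures 6 are shorthand for 6/3: the 3 is implied.
A third above B in this key is D.
A sixth above B in this key is G.
Together with the bass B, this spells G major in first inversion.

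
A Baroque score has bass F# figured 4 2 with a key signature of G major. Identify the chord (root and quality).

G major seventh

The figures 4 2 indicate a seventh chord in third inversion.
In third inversion the root lies a second above the bass: a second above F# in G major is G.
The chord tones are F#, G, B, D, giving G major seventh.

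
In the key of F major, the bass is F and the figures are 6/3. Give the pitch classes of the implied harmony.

F, A, D

A third above F in this key is A.
A sixth above F in this key is D.
Together with the bass F, this spells D minor in first inversion.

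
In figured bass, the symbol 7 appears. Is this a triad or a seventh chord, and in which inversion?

7 is shorthand for 7/5/3.
Intervals of 7/5/3 above the bass form a seventh chord; the bass is the root, so this is root position.

seventh chord, root position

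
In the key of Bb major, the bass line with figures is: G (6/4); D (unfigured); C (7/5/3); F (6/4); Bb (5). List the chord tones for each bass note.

G, C, Eb | D, F, A | C, Eb, G, Bb | F, Bb, D | Bb, D, F

G (6/4): G, C, Eb.
D (5/3): D, F, A.
C (7/5/3): C, Eb, G, Bb.
F (6/4): F, Bb, D.
Bb (5/3): Bb, D, F.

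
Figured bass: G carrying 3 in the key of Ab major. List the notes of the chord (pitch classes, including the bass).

G, Bb, Db

The written figures 3 are shorthand for 5/3: the 5 is implied.
A third above G in this key is Bb.
A fifth above G in this key is Db.
Together with the bass G, this spells G diminished in root position.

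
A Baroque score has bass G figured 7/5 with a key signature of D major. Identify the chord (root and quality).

G major seventh

The figures 7/5 indicate a seventh chord in root position.
In root position the bass is the root, so the root is G.
The chord tones are G, B, D, F#, giving G major seventh.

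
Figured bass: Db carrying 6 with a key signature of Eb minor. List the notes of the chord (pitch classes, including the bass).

Db, F, Bb

The written figures 6 are shorthand for 6/3: the 3 is implied.
A third above Db in this key is F.
A sixth above Db in this key is Bb.
Together with the bass Db, this spells Bb minor in first inversion.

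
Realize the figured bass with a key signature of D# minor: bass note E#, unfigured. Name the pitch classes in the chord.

E#, G#, B

An unfigured bass implies 5/3.
A third above E# in this key is G#.
A fifth above E# in this key is B.
Together with the bass E#, this spells E# diminished in root position.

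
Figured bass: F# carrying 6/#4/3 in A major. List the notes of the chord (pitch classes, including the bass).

A third above F# in this key is A.
A fourth above F# in this key is B, raised to B# by the sharp.
A sixth above F# in this key is D.

F#, A, B#, D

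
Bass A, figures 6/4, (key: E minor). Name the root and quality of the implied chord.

The figures 6/4 indicate a triad in second inversion.
In second inversion the root lies a fourth above the bass: a fourth above A in E minor is D.
The chord tones are A, D, F#, giving D major.

D major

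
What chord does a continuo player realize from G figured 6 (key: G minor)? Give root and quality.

The figures 6 indicate a triad in first inversion.
In first inversion the root lies a sixth above the bass: a sixth above G in G minor is Eb.
The chord tones are G, Bb, Eb, giving Eb major.

Eb major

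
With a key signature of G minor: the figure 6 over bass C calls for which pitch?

A

Counting 5 letter steps above C lands on A; in G minor, that letter is A.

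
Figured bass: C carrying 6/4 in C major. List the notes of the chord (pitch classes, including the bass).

A fourth above C in this key is F.
A sixth above C in this key is A.
Together with the bass C, this spells F major in second inversion.

C, F, A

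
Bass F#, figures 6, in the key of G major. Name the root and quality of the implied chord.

The figures 6 indicate a triad in first inversion.
In first inversion the root lies a sixth above the bass: a sixth above F# in G major is D.
The chord tones are F#, A, D, giving D major.

D major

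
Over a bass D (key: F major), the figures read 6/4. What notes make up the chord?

A fourth above D in this key is G.
A sixth above D in this key is Bb.
Together with the bass D, this spells G minor in second inversion.

D, G, Bb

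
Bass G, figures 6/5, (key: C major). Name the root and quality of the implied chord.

The figures 6/5 indicate a seventh chord in first inversion.
In first inversion the root lies a sixth above the bass: a sixth above G in C major is E.
The chord tones are G, B, D, E, giving E minor seventh.

E minor seventh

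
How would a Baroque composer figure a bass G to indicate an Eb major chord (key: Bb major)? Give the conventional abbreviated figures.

6

G is the third of Eb major, so the chord is in first inversion.
A triad in first inversion is figured 6/3, conventionally abbreviated 6.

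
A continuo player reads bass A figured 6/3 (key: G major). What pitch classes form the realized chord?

A, C, F#

A third above A in this key is C.
A sixth above A in this key is F#.
Together with the bass A, this spells F# diminished in first inversion.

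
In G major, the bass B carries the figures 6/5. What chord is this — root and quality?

G major seventh

The figures 6/5 indicate a seventh chord in first inversion.
In first inversion the root lies a sixth above the bass: a sixth above B in G major is G.
The chord tones are B, D, F#, G, giving G major seventh.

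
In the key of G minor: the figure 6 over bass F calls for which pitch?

D

Counting 5 letter steps above F lands on D; in G minor, that letter is D.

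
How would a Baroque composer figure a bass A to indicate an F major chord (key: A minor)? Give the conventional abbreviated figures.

A is the third of F major, so the chord is in first inversion.
A triad in first inversion is figured 6/3, conventionally abbreviated 6.

6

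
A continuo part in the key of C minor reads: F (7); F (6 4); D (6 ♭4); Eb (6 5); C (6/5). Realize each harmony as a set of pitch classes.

F (7/5/3): F, Ab, C, Eb.
F (6/4): F, Bb, D.
D (6/b4): D, Gb, Bb.
Eb (6/5/3): Eb, G, Bb, C.
C (6/5/3): C, Eb, G, Ab.

F, Ab, C, Eb | F, Bb, D | D, Gb, Bb | Eb, G, Bb, C | C, Eb, G, Ab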